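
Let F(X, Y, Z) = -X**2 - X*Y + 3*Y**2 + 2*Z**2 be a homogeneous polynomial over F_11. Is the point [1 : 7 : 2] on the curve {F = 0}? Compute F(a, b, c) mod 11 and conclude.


F(1,7,2) ≡ 4 (mod 11); P is NOT on the curve.

Evaluate F(1, 7, 2) term-by-term (mod 11).
  -X**2 ↦ -1·1·1·1 = -1
  -X*Y ↦ -1·1·7·1 = -7
  3*Y**2 ↦ 3·1·49·1 = 147
  2*Z**2 ↦ 2·1·1·4 = 8
Sum: F(1, 7, 2) = (-1) + (-7) + (147) + (8) = 147.
Reducing mod 11: 147 ≡ 4 (mod 11).
Since F(a, b, c) ≡ 4 ≠ 0 (mod 11), P does NOT lie on the curve.


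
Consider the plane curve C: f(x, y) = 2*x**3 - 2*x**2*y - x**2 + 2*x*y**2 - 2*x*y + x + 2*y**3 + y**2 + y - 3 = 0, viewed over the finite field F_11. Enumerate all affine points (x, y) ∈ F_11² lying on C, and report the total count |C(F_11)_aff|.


Affine F_11-points: {(2, 0), (2, 3), (3, 7), (7, 2), (10, 10)}; count = 5.

For each of the 121 pairs (x, y) ∈ F_11², evaluate f(x, y) mod 11. Record the zeros.
  x = 0: [0↦8, 1↦1, 2↦8, 3↦8, 4↦2, 5↦2, 6↦9, 7↦2, 8↦4, 9↦5, 10↦6]  zeros at y ∈ ∅
  x = 1: [0↦10, 1↦1, 2↦10, 3↦5, 4↦9, 5↦1, 6↦4, 7↦8, 8↦3, 9↦1, 10↦3]  zeros at y ∈ ∅
  x = 2: [0↦0, 1↦7, 2↦3, 3↦0, 4↦10, 5↦1, 6↦7, 7↦7, 8↦2, 9↦4, 10↦3]  zeros at y ∈ {0, 3}
  x = 3: [0↦1, 1↦9, 2↦10, 3↦5, 4↦6, 5↦3, 6↦8, 7↦0, 8↦2, 9↦4, 10↦7]  zeros at y ∈ {7}
  x = 4: [0↦3, 1↦8, 2↦10, 3↦10, 4↦9, 5↦8, 6↦8, 7↦10, 8↦4, 9↦2, 10↦5]  zeros at y ∈ ∅
  x = 5: [0↦7, 1↦5, 2↦4, 3↦5, 4↦9, 5↦6, 6↦8, 7↦5, 8↦9, 9↦10, 10↦9]  zeros at y ∈ ∅
  x = 6: [0↦3, 1↦1, 2↦4, 3↦2, 4↦7, 5↦9, 6↦9, 7↦8, 8↦7, 9↦7, 10↦9]  zeros at y ∈ ∅
  x = 7: [0↦3, 1↦8, 2↦0, 3↦2, 4↦4, 5↦7, 6↦1, 7↦9, 8↦10, 9↦5, 10↦6]  zeros at y ∈ {2}
  x = 8: [0↦8, 1↦5, 2↦4, 3↦6, 4↦1, 5↦1, 6↦7, 7↦9, 8↦8, 9↦5, 10↦1]  zeros at y ∈ ∅
  x = 9: [0↦8, 1↦4, 2↦6, 3↦4, 4↦10, 5↦3, 6↦6, 7↦9, 8↦2, 9↦8, 10↦6]  zeros at y ∈ ∅
  x = 10: [0↦4, 1↦6, 2↦7, 3↦8, 4↦10, 5↦3, 6↦10, 7↦10, 8↦4, 9↦4, 10↦0]  zeros at y ∈ {10}
Collecting zeros: affine points = {(2, 0), (2, 3), (3, 7), (7, 2), (10, 10)}.
Total count |C(F_11)_aff| = 5.


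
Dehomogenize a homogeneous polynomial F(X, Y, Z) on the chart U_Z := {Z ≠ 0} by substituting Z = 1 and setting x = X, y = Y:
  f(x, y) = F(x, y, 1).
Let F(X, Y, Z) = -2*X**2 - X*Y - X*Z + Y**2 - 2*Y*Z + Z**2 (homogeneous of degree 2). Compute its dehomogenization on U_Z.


f(x, y) = -2*x**2 - x*y - x + y**2 - 2*y + 1

On U_Z we set Z = 1. Each monomial c·X^i·Y^j·Z^k in F becomes c·x^i·y^j·1^k = c·x^i·y^j.
Substituting Z = 1: F(X, Y, 1) = -2*x**2 - x*y - x + y**2 - 2*y + 1.
Note: deg(f) ≤ deg(F) = 2; strict inequality happens when F is divisible by Z (lost terms).


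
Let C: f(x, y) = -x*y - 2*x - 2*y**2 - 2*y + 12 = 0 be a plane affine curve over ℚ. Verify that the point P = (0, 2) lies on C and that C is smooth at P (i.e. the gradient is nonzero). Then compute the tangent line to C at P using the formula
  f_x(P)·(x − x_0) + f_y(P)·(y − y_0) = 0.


Tangent line at P: -4*x - 10*y + 20 = 0.

Step 1: f(0, 2) = 0, so P lies on C.
Step 2: partial derivatives
  f_x(x, y) = -y - 2, f_y(x, y) = -x - 4*y - 2.
  f_x(P) = -4, f_y(P) = -10 (gradient nonzero, so P is smooth).
Step 3: tangent line at P: -4·(x − 0) + -10·(y − 2) = 0.
Expanding: -4*x - 10*y + 20 = 0.


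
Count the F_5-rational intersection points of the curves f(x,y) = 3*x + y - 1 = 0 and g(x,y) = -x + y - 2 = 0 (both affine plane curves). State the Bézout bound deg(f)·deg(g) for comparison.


Common zeros: {(1, 3)}; count = 1; Bézout bound = 1.

deg(f) = 1, deg(g) = 1, so Bézout bound = 1.
Scan x ∈ F_5. For each x, list the y ∈ F_5 with f(x, y) ≡ 0 and those with g(x, y) ≡ 0 (mod 5); the common zeros in that column are the intersection.
  x = 0: f ≡ 0 at y ∈ {1}; g ≡ 0 at y ∈ {2}; common: ∅.
  x = 1: f ≡ 0 at y ∈ {3}; g ≡ 0 at y ∈ {3}; common: {3}.
  x = 2: f ≡ 0 at y ∈ {0}; g ≡ 0 at y ∈ {4}; common: ∅.
  x = 3: f ≡ 0 at y ∈ {2}; g ≡ 0 at y ∈ {0}; common: ∅.
  x = 4: f ≡ 0 at y ∈ {4}; g ≡ 0 at y ∈ {1}; common: ∅.
Collecting: common zeros = {(1, 3)}, so the count is 1.
Comparison with the Bézout bound: 1 ≤ 1 = deg(f)·deg(g), as expected for curves with no common component (the bound is attained).


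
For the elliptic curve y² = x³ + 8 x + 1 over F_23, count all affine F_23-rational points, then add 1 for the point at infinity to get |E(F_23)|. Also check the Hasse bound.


Affine points = {(0, 1), (0, 22), (2, 5), (2, 18), (3, 11), (3, 12), (6, 9), (6, 14), (7, 3), (7, 20), (8, 5), (8, 18), (10, 0), (12, 10), (12, 13), (13, 5), (13, 18), (15, 0), (16, 4), (16, 19), (17, 6), (17, 17), (21, 0)}; affine count = 23; |E(F_23)| = 24.

Discriminant check: Δ ∝ 4a³ + 27b² = 4·8³ + 27·1² = 4·512 + 27·1 ≡ 5 (mod 23). Nonzero ⇒ E is nonsingular.
For each x ∈ F_23, compute rhs = x³ + 8·x + 1 mod 23, then count y ∈ F_23 with y² ≡ rhs.
  x = 0: rhs = 1, matching y values: 1, 22 (2 points).
  x = 1: rhs = 10, matching y values: none (0 points).
  x = 2: rhs = 2, matching y values: 5, 18 (2 points).
  x = 3: rhs = 6, matching y values: 11, 12 (2 points).
  x = 4: rhs = 5, matching y values: none (0 points).
  x = 5: rhs = 5, matching y values: none (0 points).
  x = 6: rhs = 12, matching y values: 9, 14 (2 points).
  x = 7: rhs = 9, matching y values: 3, 20 (2 points).
  x = 8: rhs = 2, matching y values: 5, 18 (2 points).
  x = 9: rhs = 20, matching y values: none (0 points).
  x = 10: rhs = 0, matching y values: 0 (1 points).
  x = 11: rhs = 17, matching y values: none (0 points).
  x = 12: rhs = 8, matching y values: 10, 13 (2 points).
  x = 13: rhs = 2, matching y values: 5, 18 (2 points).
  x = 14: rhs = 5, matching y values: none (0 points).
  x = 15: rhs = 0, matching y values: 0 (1 points).
  x = 16: rhs = 16, matching y values: 4, 19 (2 points).
  x = 17: rhs = 13, matching y values: 6, 17 (2 points).
  x = 18: rhs = 20, matching y values: none (0 points).
  x = 19: rhs = 20, matching y values: none (0 points).
  x = 20: rhs = 19, matching y values: none (0 points).
  x = 21: rhs = 0, matching y values: 0 (1 points).
  x = 22: rhs = 15, matching y values: none (0 points).
Total affine count: 23.
Full point count |E(F_23)| = 23 + 1 = 24.
Hasse bound: |24 − (23+1)| = |0| = 0 ≤ 2√23 ≈ 9.5917 ✓.


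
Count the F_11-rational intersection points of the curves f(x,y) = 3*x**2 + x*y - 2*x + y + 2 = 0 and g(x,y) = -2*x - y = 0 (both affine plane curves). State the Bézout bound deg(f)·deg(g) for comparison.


Common zeros: ∅; count = 0; Bézout bound = 2.

deg(f) = 2, deg(g) = 1, so Bézout bound = 2.
Scan x ∈ F_11. For each x, list the y ∈ F_11 with f(x, y) ≡ 0 and those with g(x, y) ≡ 0 (mod 11); the common zeros in that column are the intersection.
  x = 0: f ≡ 0 at y ∈ {9}; g ≡ 0 at y ∈ {0}; common: ∅.
  x = 1: f ≡ 0 at y ∈ {4}; g ≡ 0 at y ∈ {9}; common: ∅.
  x = 2: f ≡ 0 at y ∈ {4}; g ≡ 0 at y ∈ {7}; common: ∅.
  x = 3: f ≡ 0 at y ∈ {8}; g ≡ 0 at y ∈ {5}; common: ∅.
  x = 4: f ≡ 0 at y ∈ {7}; g ≡ 0 at y ∈ {3}; common: ∅.
  x = 5: f ≡ 0 at y ∈ {9}; g ≡ 0 at y ∈ {1}; common: ∅.
  x = 6: f ≡ 0 at y ∈ {8}; g ≡ 0 at y ∈ {10}; common: ∅.
  x = 7: f ≡ 0 at y ∈ {1}; g ≡ 0 at y ∈ {8}; common: ∅.
  x = 8: f ≡ 0 at y ∈ {1}; g ≡ 0 at y ∈ {6}; common: ∅.
  x = 9: f ≡ 0 at y ∈ {7}; g ≡ 0 at y ∈ {4}; common: ∅.
  x = 10: f ≡ 0 at y ∈ ∅; g ≡ 0 at y ∈ {2}; common: ∅.
Collecting: common zeros = ∅, so the count is 0.
Comparison with the Bézout bound: 0 ≤ 2 = deg(f)·deg(g), as expected for curves with no common component (the affine F_11-count falls short of the bound because intersections may lie at infinity, over extension fields, or carry multiplicity).


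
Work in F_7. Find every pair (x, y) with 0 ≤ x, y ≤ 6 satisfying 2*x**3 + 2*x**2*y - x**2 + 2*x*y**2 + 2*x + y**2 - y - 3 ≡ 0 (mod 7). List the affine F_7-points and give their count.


Affine F_7-points: {(1, 0), (1, 2), (3, 5), (4, 4), (4, 5), (6, 3), (6, 5)}; count = 7.

For each of the 49 pairs (x, y) ∈ F_7², evaluate f(x, y) mod 7. Record the zeros.
  x = 0: [0↦4, 1↦4, 2↦6, 3↦3, 4↦2, 5↦3, 6↦6]  zeros at y ∈ ∅
  x = 1: [0↦0, 1↦4, 2↦0, 3↦2, 4↦3, 5↦3, 6↦2]  zeros at y ∈ {0, 2}
  x = 2: [0↦6, 1↦4, 2↦5, 3↦2, 4↦2, 5↦5, 6↦4]  zeros at y ∈ ∅
  x = 3: [0↦6, 1↦2, 2↦5, 3↦1, 4↦4, 5↦0, 6↦3]  zeros at y ∈ {5}
  x = 4: [0↦5, 1↦3, 2↦5, 3↦4, 4↦0, 5↦0, 6↦4]  zeros at y ∈ {4, 5}
  x = 5: [0↦1, 1↦5, 2↦3, 3↦2, 4↦2, 5↦3, 6↦5]  zeros at y ∈ ∅
  x = 6: [0↦6, 1↦6, 2↦4, 3↦0, 4↦1, 5↦0, 6↦4]  zeros at y ∈ {3, 5}
Collecting zeros: affine points = {(1, 0), (1, 2), (3, 5), (4, 4), (4, 5), (6, 3), (6, 5)}.
Total count |C(F_7)_aff| = 7.


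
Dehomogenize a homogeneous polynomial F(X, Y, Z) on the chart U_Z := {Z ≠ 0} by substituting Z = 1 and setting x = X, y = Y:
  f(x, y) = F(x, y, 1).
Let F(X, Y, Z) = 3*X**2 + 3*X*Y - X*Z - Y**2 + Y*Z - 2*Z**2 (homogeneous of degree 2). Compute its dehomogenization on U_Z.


f(x, y) = 3*x**2 + 3*x*y - x - y**2 + y - 2

On U_Z we set Z = 1. Each monomial c·X^i·Y^j·Z^k in F becomes c·x^i·y^j·1^k = c·x^i·y^j.
Substituting Z = 1: F(X, Y, 1) = 3*x**2 + 3*x*y - x - y**2 + y - 2.
Note: deg(f) ≤ deg(F) = 2; strict inequality happens when F is divisible by Z (lost terms).


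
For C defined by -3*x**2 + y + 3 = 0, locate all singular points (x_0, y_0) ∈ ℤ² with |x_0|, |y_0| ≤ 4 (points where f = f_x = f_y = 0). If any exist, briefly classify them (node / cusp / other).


No singular points in the scanned grid; C is smooth there.

Compute partial derivatives:
  f_x = -6*x.
  f_y = 1.
f_y = 1 is a nonzero constant, so f_y never vanishes: no point (x, y) can satisfy f = f_x = f_y = 0. In particular no (x, y) ∈ {−4, ..., 4}² is singular; the curve is smooth.


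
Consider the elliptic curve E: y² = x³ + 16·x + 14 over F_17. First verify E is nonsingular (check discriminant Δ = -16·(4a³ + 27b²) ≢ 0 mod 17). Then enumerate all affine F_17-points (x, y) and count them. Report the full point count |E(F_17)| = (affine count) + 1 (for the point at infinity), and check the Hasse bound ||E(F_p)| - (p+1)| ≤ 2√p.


Affine points = {(3, 2), (3, 15), (5, 7), (5, 10), (8, 5), (8, 12), (10, 1), (10, 16), (11, 5), (11, 12), (12, 8), (12, 9), (15, 5), (15, 12)}; affine count = 14; |E(F_17)| = 15.

Discriminant check: Δ ∝ 4a³ + 27b² = 4·16³ + 27·14² = 4·4096 + 27·196 ≡ 1 (mod 17). Nonzero ⇒ E is nonsingular.
For each x ∈ F_17, compute rhs = x³ + 16·x + 14 mod 17, then count y ∈ F_17 with y² ≡ rhs.
  x = 0: rhs = 14, matching y values: none (0 points).
  x = 1: rhs = 14, matching y values: none (0 points).
  x = 2: rhs = 3, matching y values: none (0 points).
  x = 3: rhs = 4, matching y values: 2, 15 (2 points).
  x = 4: rhs = 6, matching y values: none (0 points).
  x = 5: rhs = 15, matching y values: 7, 10 (2 points).
  x = 6: rhs = 3, matching y values: none (0 points).
  x = 7: rhs = 10, matching y values: none (0 points).
  x = 8: rhs = 8, matching y values: 5, 12 (2 points).
  x = 9: rhs = 3, matching y values: none (0 points).
  x = 10: rhs = 1, matching y values: 1, 16 (2 points).
  x = 11: rhs = 8, matching y values: 5, 12 (2 points).
  x = 12: rhs = 13, matching y values: 8, 9 (2 points).
  x = 13: rhs = 5, matching y values: none (0 points).
  x = 14: rhs = 7, matching y values: none (0 points).
  x = 15: rhs = 8, matching y values: 5, 12 (2 points).
  x = 16: rhs = 14, matching y values: none (0 points).
Total affine count: 14.
Full point count |E(F_17)| = 14 + 1 = 15.
Hasse bound: |15 − (17+1)| = |-3| = 3 ≤ 2√17 ≈ 8.2462 ✓.


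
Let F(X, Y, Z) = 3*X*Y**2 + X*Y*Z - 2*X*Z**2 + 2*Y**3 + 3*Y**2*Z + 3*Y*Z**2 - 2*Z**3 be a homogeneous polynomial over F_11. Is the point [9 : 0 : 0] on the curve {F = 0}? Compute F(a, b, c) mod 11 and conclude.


F(9,0,0) ≡ 0 (mod 11); P is on the curve.

Evaluate F(9, 0, 0) term-by-term (mod 11).
  3*X*Y**2 ↦ 3·9·0·1 = 0
  X*Y*Z ↦ 1·9·0·0 = 0
  -2*X*Z**2 ↦ -2·9·1·0 = 0
  2*Y**3 ↦ 2·1·0·1 = 0
  3*Y**2*Z ↦ 3·1·0·0 = 0
  3*Y*Z**2 ↦ 3·1·0·0 = 0
  -2*Z**3 ↦ -2·1·1·0 = 0
Sum: F(9, 0, 0) = (0) + (0) + (0) + (0) + (0) + (0) + (0) = 0.
Reducing mod 11: 0 ≡ 0 (mod 11).
Since F(a, b, c) ≡ 0 (mod 11), P lies on the curve.


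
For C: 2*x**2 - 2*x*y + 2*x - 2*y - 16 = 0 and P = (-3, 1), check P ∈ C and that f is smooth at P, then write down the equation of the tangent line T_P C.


Tangent line at P: -12*x + 4*y - 40 = 0.

Step 1: f(-3, 1) = 0, so P lies on C.
Step 2: partial derivatives
  f_x(x, y) = 4*x - 2*y + 2, f_y(x, y) = -2*x - 2.
  f_x(P) = -12, f_y(P) = 4 (gradient nonzero, so P is smooth).
Step 3: tangent line at P: -12·(x − -3) + 4·(y − 1) = 0.
Expanding: -12*x + 4*y - 40 = 0.


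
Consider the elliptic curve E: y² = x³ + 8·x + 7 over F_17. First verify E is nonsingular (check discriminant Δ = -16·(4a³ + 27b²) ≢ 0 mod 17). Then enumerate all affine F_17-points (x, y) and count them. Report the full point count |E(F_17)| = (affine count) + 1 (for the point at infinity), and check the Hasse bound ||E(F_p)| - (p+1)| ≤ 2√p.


Affine points = {(1, 4), (1, 13), (4, 1), (4, 16), (5, 6), (5, 11), (6, 4), (6, 13), (7, 7), (7, 10), (9, 3), (9, 14), (10, 4), (10, 13), (11, 7), (11, 10), (13, 8), (13, 9), (15, 0), (16, 7), (16, 10)}; affine count = 21; |E(F_17)| = 22.

Discriminant check: Δ ∝ 4a³ + 27b² = 4·8³ + 27·7² = 4·512 + 27·49 ≡ 5 (mod 17). Nonzero ⇒ E is nonsingular.
For each x ∈ F_17, compute rhs = x³ + 8·x + 7 mod 17, then count y ∈ F_17 with y² ≡ rhs.
  x = 0: rhs = 7, matching y values: none (0 points).
  x = 1: rhs = 16, matching y values: 4, 13 (2 points).
  x = 2: rhs = 14, matching y values: none (0 points).
  x = 3: rhs = 7, matching y values: none (0 points).
  x = 4: rhs = 1, matching y values: 1, 16 (2 points).
  x = 5: rhs = 2, matching y values: 6, 11 (2 points).
  x = 6: rhs = 16, matching y values: 4, 13 (2 points).
  x = 7: rhs = 15, matching y values: 7, 10 (2 points).
  x = 8: rhs = 5, matching y values: none (0 points).
  x = 9: rhs = 9, matching y values: 3, 14 (2 points).
  x = 10: rhs = 16, matching y values: 4, 13 (2 points).
  x = 11: rhs = 15, matching y values: 7, 10 (2 points).
  x = 12: rhs = 12, matching y values: none (0 points).
  x = 13: rhs = 13, matching y values: 8, 9 (2 points).
  x = 14: rhs = 7, matching y values: none (0 points).
  x = 15: rhs = 0, matching y values: 0 (1 points).
  x = 16: rhs = 15, matching y values: 7, 10 (2 points).
Total affine count: 21.
Full point count |E(F_17)| = 21 + 1 = 22.
Hasse bound: |22 − (17+1)| = |4| = 4 ≤ 2√17 ≈ 8.2462 ✓.


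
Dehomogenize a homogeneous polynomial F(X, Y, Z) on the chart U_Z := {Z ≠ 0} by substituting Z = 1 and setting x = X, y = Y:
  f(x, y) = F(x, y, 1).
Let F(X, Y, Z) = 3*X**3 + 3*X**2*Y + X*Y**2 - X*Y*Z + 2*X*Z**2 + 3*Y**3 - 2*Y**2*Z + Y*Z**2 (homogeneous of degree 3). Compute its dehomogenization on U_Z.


f(x, y) = 3*x**3 + 3*x**2*y + x*y**2 - x*y + 2*x + 3*y**3 - 2*y**2 + y

On U_Z we set Z = 1. Each monomial c·X^i·Y^j·Z^k in F becomes c·x^i·y^j·1^k = c·x^i·y^j.
Substituting Z = 1: F(X, Y, 1) = 3*x**3 + 3*x**2*y + x*y**2 - x*y + 2*x + 3*y**3 - 2*y**2 + y.
Note: deg(f) ≤ deg(F) = 3; strict inequality happens when F is divisible by Z (lost terms).


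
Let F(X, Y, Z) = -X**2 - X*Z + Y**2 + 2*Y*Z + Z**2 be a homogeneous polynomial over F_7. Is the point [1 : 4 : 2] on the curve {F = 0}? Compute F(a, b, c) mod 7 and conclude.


F(1,4,2) ≡ 5 (mod 7); P is NOT on the curve.

Evaluate F(1, 4, 2) term-by-term (mod 7).
  -X**2 ↦ -1·1·1·1 = -1
  -X*Z ↦ -1·1·1·2 = -2
  Y**2 ↦ 1·1·16·1 = 16
  2*Y*Z ↦ 2·1·4·2 = 16
  Z**2 ↦ 1·1·1·4 = 4
Sum: F(1, 4, 2) = (-1) + (-2) + (16) + (16) + (4) = 33.
Reducing mod 7: 33 ≡ 5 (mod 7).
Since F(a, b, c) ≡ 5 ≠ 0 (mod 7), P does NOT lie on the curve.


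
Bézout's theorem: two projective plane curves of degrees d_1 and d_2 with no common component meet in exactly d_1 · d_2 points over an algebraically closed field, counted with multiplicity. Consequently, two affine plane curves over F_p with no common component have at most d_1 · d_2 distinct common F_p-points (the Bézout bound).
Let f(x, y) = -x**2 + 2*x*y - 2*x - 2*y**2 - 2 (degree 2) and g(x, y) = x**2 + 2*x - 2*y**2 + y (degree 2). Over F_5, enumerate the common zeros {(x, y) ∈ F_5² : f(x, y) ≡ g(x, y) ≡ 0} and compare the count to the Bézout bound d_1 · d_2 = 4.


Common zeros: {(0, 3)}; count = 1; Bézout bound = 4.

deg(f) = 2, deg(g) = 2, so Bézout bound = 4.
Scan x ∈ F_5. For each x, list the y ∈ F_5 with f(x, y) ≡ 0 and those with g(x, y) ≡ 0 (mod 5); the common zeros in that column are the intersection.
  x = 0: f ≡ 0 at y ∈ {2, 3}; g ≡ 0 at y ∈ {0, 3}; common: {3}.
  x = 1: f ≡ 0 at y ∈ {0, 1}; g ≡ 0 at y ∈ {4}; common: ∅.
  x = 2: f ≡ 0 at y ∈ {0, 2}; g ≡ 0 at y ∈ {4}; common: ∅.
  x = 3: f ≡ 0 at y ∈ {4}; g ≡ 0 at y ∈ {0, 3}; common: ∅.
  x = 4: f ≡ 0 at y ∈ {1, 3}; g ≡ 0 at y ∈ ∅; common: ∅.
Collecting: common zeros = {(0, 3)}, so the count is 1.
Comparison with the Bézout bound: 1 ≤ 4 = deg(f)·deg(g), as expected for curves with no common component (the affine F_5-count falls short of the bound because intersections may lie at infinity, over extension fields, or carry multiplicity).


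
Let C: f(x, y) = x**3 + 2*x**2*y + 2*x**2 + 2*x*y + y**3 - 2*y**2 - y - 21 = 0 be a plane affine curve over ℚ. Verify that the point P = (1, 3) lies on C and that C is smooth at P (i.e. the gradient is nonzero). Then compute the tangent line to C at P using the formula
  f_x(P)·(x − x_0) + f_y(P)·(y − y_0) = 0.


Tangent line at P: 25*x + 18*y - 79 = 0.

Step 1: f(1, 3) = 0, so P lies on C.
Step 2: partial derivatives
  f_x(x, y) = 3*x**2 + 4*x*y + 4*x + 2*y, f_y(x, y) = 2*x**2 + 2*x + 3*y**2 - 4*y - 1.
  f_x(P) = 25, f_y(P) = 18 (gradient nonzero, so P is smooth).
Step 3: tangent line at P: 25·(x − 1) + 18·(y − 3) = 0.
Expanding: 25*x + 18*y - 79 = 0.


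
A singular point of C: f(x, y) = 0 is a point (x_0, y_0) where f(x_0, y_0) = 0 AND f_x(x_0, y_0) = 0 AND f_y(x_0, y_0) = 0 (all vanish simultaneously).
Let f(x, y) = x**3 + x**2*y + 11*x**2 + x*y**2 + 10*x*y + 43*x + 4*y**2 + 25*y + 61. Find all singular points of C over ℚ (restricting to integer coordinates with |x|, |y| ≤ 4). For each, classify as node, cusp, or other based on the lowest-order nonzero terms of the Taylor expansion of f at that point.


Singular points: {(-3, -2)}; classification: cusp.

Compute partial derivatives:
  f_x = 3*x**2 + 2*x*y + 22*x + y**2 + 10*y + 43.
  f_y = x**2 + 2*x*y + 10*x + 8*y + 25.
Scan x_0 ∈ {−4, ..., 4}. For each x_0, f_y(x_0, y) is a polynomial in y; find its integer roots y ∈ {−4, ..., 4}, then test f_x and f at those candidates.
  x = -4: f_y(-4, y) = 1; no integer root y with |y| ≤ 4.
  x = -3: f_y(-3, y) = 2*y + 4; vanishes at y ∈ {-2}. (-3, -2): f_x = 0, f = 0 — SINGULAR.
  x = -2: f_y(-2, y) = 4*y + 9; no integer root y with |y| ≤ 4.
  x = -1: f_y(-1, y) = 6*y + 16; no integer root y with |y| ≤ 4.
  x = 0: f_y(0, y) = 8*y + 25; no integer root y with |y| ≤ 4.
  x = 1: f_y(1, y) = 10*y + 36; no integer root y with |y| ≤ 4.
  x = 2: f_y(2, y) = 12*y + 49; no integer root y with |y| ≤ 4.
  x = 3: f_y(3, y) = 14*y + 64; no integer root y with |y| ≤ 4.
  x = 4: f_y(4, y) = 16*y + 81; no integer root y with |y| ≤ 4.
Only singular point on the grid: (-3, -2).
Classify: substitute x = -3 + u, y = -2 + v and expand: f = u**3 + u**2*v + u*v**2 + v**2.
No constant or linear terms (consistent with a singular point). Quadratic part: v**2. Cubic part: u**3 + u**2*v + u*v**2.
The quadratic part v**2 is a perfect square, so there is a single (double) tangent line v = 0, i.e. y = -2. Restricting the cubic part to that line (v = 0) leaves u**3 ≠ 0, so f is not divisible by v and the branch is v² ≈ -u**3 to lowest order — this is a cusp.
Classification: cusp.


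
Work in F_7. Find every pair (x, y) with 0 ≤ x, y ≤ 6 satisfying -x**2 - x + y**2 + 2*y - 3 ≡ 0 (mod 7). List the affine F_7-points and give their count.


Affine F_7-points: {(0, 1), (0, 4), (3, 2), (3, 3), (6, 1), (6, 4)}; count = 6.

For each of the 49 pairs (x, y) ∈ F_7², evaluate f(x, y) mod 7. Record the zeros.
  x = 0: [0↦4, 1↦0, 2↦5, 3↦5, 4↦0, 5↦4, 6↦3]  zeros at y ∈ {1, 4}
  x = 1: [0↦2, 1↦5, 2↦3, 3↦3, 4↦5, 5↦2, 6↦1]  zeros at y ∈ ∅
  x = 2: [0↦5, 1↦1, 2↦6, 3↦6, 4↦1, 5↦5, 6↦4]  zeros at y ∈ ∅
  x = 3: [0↦6, 1↦2, 2↦0, 3↦0, 4↦2, 5↦6, 6↦5]  zeros at y ∈ {2, 3}
  x = 4: [0↦5, 1↦1, 2↦6, 3↦6, 4↦1, 5↦5, 6↦4]  zeros at y ∈ ∅
  x = 5: [0↦2, 1↦5, 2↦3, 3↦3, 4↦5, 5↦2, 6↦1]  zeros at y ∈ ∅
  x = 6: [0↦4, 1↦0, 2↦5, 3↦5, 4↦0, 5↦4, 6↦3]  zeros at y ∈ {1, 4}
Collecting zeros: affine points = {(0, 1), (0, 4), (3, 2), (3, 3), (6, 1), (6, 4)}.
Total count |C(F_7)_aff| = 6.


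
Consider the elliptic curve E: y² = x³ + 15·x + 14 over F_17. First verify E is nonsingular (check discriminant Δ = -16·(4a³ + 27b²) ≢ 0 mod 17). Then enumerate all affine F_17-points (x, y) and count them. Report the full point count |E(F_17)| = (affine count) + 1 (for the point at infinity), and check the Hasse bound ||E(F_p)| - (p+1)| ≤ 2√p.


Affine points = {(1, 8), (1, 9), (2, 1), (2, 16), (3, 1), (3, 16), (4, 6), (4, 11), (8, 0), (10, 5), (10, 12), (12, 1), (12, 16), (13, 3), (13, 14), (16, 7), (16, 10)}; affine count = 17; |E(F_17)| = 18.

Discriminant check: Δ ∝ 4a³ + 27b² = 4·15³ + 27·14² = 4·3375 + 27·196 ≡ 7 (mod 17). Nonzero ⇒ E is nonsingular.
For each x ∈ F_17, compute rhs = x³ + 15·x + 14 mod 17, then count y ∈ F_17 with y² ≡ rhs.
  x = 0: rhs = 14, matching y values: none (0 points).
  x = 1: rhs = 13, matching y values: 8, 9 (2 points).
  x = 2: rhs = 1, matching y values: 1, 16 (2 points).
  x = 3: rhs = 1, matching y values: 1, 16 (2 points).
  x = 4: rhs = 2, matching y values: 6, 11 (2 points).
  x = 5: rhs = 10, matching y values: none (0 points).
  x = 6: rhs = 14, matching y values: none (0 points).
  x = 7: rhs = 3, matching y values: none (0 points).
  x = 8: rhs = 0, matching y values: 0 (1 points).
  x = 9: rhs = 11, matching y values: none (0 points).
  x = 10: rhs = 8, matching y values: 5, 12 (2 points).
  x = 11: rhs = 14, matching y values: none (0 points).
  x = 12: rhs = 1, matching y values: 1, 16 (2 points).
  x = 13: rhs = 9, matching y values: 3, 14 (2 points).
  x = 14: rhs = 10, matching y values: none (0 points).
  x = 15: rhs = 10, matching y values: none (0 points).
  x = 16: rhs = 15, matching y values: 7, 10 (2 points).
Total affine count: 17.
Full point count |E(F_17)| = 17 + 1 = 18.
Hasse bound: |18 − (17+1)| = |0| = 0 ≤ 2√17 ≈ 8.2462 ✓.


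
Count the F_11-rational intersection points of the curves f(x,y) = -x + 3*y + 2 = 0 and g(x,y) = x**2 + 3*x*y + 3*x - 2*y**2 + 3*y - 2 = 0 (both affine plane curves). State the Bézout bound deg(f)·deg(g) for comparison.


Common zeros: {(0, 3), (8, 2)}; count = 2; Bézout bound = 2.

deg(f) = 1, deg(g) = 2, so Bézout bound = 2.
Scan x ∈ F_11. For each x, list the y ∈ F_11 with f(x, y) ≡ 0 and those with g(x, y) ≡ 0 (mod 11); the common zeros in that column are the intersection.
  x = 0: f ≡ 0 at y ∈ {3}; g ≡ 0 at y ∈ {3, 4}; common: {3}.
  x = 1: f ≡ 0 at y ∈ {7}; g ≡ 0 at y ∈ ∅; common: ∅.
  x = 2: f ≡ 0 at y ∈ {0}; g ≡ 0 at y ∈ ∅; common: ∅.
  x = 3: f ≡ 0 at y ∈ {4}; g ≡ 0 at y ∈ ∅; common: ∅.
  x = 4: f ≡ 0 at y ∈ {8}; g ≡ 0 at y ∈ {6, 7}; common: ∅.
  x = 5: f ≡ 0 at y ∈ {1}; g ≡ 0 at y ∈ {2, 7}; common: ∅.
  x = 6: f ≡ 0 at y ∈ {5}; g ≡ 0 at y ∈ ∅; common: ∅.
  x = 7: f ≡ 0 at y ∈ {9}; g ≡ 0 at y ∈ {4, 8}; common: ∅.
  x = 8: f ≡ 0 at y ∈ {2}; g ≡ 0 at y ∈ {2, 6}; common: {2}.
  x = 9: f ≡ 0 at y ∈ {6}; g ≡ 0 at y ∈ ∅; common: ∅.
  x = 10: f ≡ 0 at y ∈ {10}; g ≡ 0 at y ∈ {3, 8}; common: ∅.
Collecting: common zeros = {(0, 3), (8, 2)}, so the count is 2.
Comparison with the Bézout bound: 2 ≤ 2 = deg(f)·deg(g), as expected for curves with no common component (the bound is attained).


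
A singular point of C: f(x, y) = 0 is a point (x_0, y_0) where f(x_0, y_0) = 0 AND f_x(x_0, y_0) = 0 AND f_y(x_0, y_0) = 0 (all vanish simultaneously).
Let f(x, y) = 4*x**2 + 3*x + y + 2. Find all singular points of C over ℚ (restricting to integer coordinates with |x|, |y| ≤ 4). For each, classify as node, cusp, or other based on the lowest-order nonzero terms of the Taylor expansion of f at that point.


No singular points in the scanned grid; C is smooth there.

Compute partial derivatives:
  f_x = 8*x + 3.
  f_y = 1.
f_y = 1 is a nonzero constant, so f_y never vanishes: no point (x, y) can satisfy f = f_x = f_y = 0. In particular no (x, y) ∈ {−4, ..., 4}² is singular; the curve is smooth.


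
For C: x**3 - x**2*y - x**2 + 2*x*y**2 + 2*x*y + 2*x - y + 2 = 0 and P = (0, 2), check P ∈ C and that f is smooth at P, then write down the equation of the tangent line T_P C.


Tangent line at P: 14*x - y + 2 = 0.

Step 1: f(0, 2) = 0, so P lies on C.
Step 2: partial derivatives
  f_x(x, y) = 3*x**2 - 2*x*y - 2*x + 2*y**2 + 2*y + 2, f_y(x, y) = -x**2 + 4*x*y + 2*x - 1.
  f_x(P) = 14, f_y(P) = -1 (gradient nonzero, so P is smooth).
Step 3: tangent line at P: 14·(x − 0) + -1·(y − 2) = 0.
Expanding: 14*x - y + 2 = 0.


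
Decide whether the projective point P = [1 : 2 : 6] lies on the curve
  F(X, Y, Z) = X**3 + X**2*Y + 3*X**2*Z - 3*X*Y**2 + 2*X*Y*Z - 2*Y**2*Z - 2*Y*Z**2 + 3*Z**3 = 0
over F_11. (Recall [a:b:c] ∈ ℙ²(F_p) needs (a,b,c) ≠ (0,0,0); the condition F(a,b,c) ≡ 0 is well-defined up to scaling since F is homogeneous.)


F(1,2,6) ≡ 5 (mod 11); P is NOT on the curve.

Evaluate F(1, 2, 6) term-by-term (mod 11).
  X**3 ↦ 1·1·1·1 = 1
  X**2*Y ↦ 1·1·2·1 = 2
  3*X**2*Z ↦ 3·1·1·6 = 18
  -3*X*Y**2 ↦ -3·1·4·1 = -12
  2*X*Y*Z ↦ 2·1·2·6 = 24
  -2*Y**2*Z ↦ -2·1·4·6 = -48
  -2*Y*Z**2 ↦ -2·1·2·36 = -144
  3*Z**3 ↦ 3·1·1·216 = 648
Sum: F(1, 2, 6) = (1) + (2) + (18) + (-12) + (24) + (-48) + (-144) + (648) = 489.
Reducing mod 11: 489 ≡ 5 (mod 11).
Since F(a, b, c) ≡ 5 ≠ 0 (mod 11), P does NOT lie on the curve.


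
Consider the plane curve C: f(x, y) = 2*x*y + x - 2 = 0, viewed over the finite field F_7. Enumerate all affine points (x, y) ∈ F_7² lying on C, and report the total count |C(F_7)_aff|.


Affine F_7-points: {(1, 4), (2, 0), (3, 1), (4, 5), (5, 6), (6, 2)}; count = 6.

For each of the 49 pairs (x, y) ∈ F_7², evaluate f(x, y) mod 7. Record the zeros.
  x = 0: [0↦5, 1↦5, 2↦5, 3↦5, 4↦5, 5↦5, 6↦5]  zeros at y ∈ ∅
  x = 1: [0↦6, 1↦1, 2↦3, 3↦5, 4↦0, 5↦2, 6↦4]  zeros at y ∈ {4}
  x = 2: [0↦0, 1↦4, 2↦1, 3↦5, 4↦2, 5↦6, 6↦3]  zeros at y ∈ {0}
  x = 3: [0↦1, 1↦0, 2↦6, 3↦5, 4↦4, 5↦3, 6↦2]  zeros at y ∈ {1}
  x = 4: [0↦2, 1↦3, 2↦4, 3↦5, 4↦6, 5↦0, 6↦1]  zeros at y ∈ {5}
  x = 5: [0↦3, 1↦6, 2↦2, 3↦5, 4↦1, 5↦4, 6↦0]  zeros at y ∈ {6}
  x = 6: [0↦4, 1↦2, 2↦0, 3↦5, 4↦3, 5↦1, 6↦6]  zeros at y ∈ {2}
Collecting zeros: affine points = {(1, 4), (2, 0), (3, 1), (4, 5), (5, 6), (6, 2)}.
Total count |C(F_7)_aff| = 6.


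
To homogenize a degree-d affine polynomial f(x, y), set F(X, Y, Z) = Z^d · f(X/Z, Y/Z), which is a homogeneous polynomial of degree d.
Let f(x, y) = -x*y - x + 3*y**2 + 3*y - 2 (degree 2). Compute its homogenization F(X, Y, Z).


F(X, Y, Z) = -X*Y - X*Z + 3*Y**2 + 3*Y*Z - 2*Z**2

deg(f) = 2.
Substitute x = X/Z, y = Y/Z into f, then multiply by Z^2.
  monomial -1·x^1·y^1 ↦ -1·X^1·Y^1·Z^0.
  monomial -1·x^1·y^0 ↦ -1·X^1·Y^0·Z^1.
  monomial 3·x^0·y^2 ↦ 3·X^0·Y^2·Z^0.
  monomial 3·x^0·y^1 ↦ 3·X^0·Y^1·Z^1.
  monomial -2·x^0·y^0 ↦ -2·X^0·Y^0·Z^2.
Collecting: F(X, Y, Z) = -X*Y - X*Z + 3*Y**2 + 3*Y*Z - 2*Z**2.


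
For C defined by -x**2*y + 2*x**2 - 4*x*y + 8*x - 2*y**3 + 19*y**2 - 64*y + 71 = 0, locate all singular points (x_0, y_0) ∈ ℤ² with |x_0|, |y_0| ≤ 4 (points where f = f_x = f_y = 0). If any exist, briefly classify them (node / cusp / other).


Singular points: {(-2, 3)}; classification: node.

Compute partial derivatives:
  f_x = -2*x*y + 4*x - 4*y + 8.
  f_y = -x**2 - 4*x - 6*y**2 + 38*y - 64.
Scan x_0 ∈ {−4, ..., 4}. For each x_0, f_y(x_0, y) is a polynomial in y; find its integer roots y ∈ {−4, ..., 4}, then test f_x and f at those candidates.
  x = -4: f_y(-4, y) = -6*y**2 + 38*y - 64; no integer root y with |y| ≤ 4.
  x = -3: f_y(-3, y) = -6*y**2 + 38*y - 61; no integer root y with |y| ≤ 4.
  x = -2: f_y(-2, y) = -6*y**2 + 38*y - 60; vanishes at y ∈ {3}. (-2, 3): f_x = 0, f = 0 — SINGULAR.
  x = -1: f_y(-1, y) = -6*y**2 + 38*y - 61; no integer root y with |y| ≤ 4.
  x = 0: f_y(0, y) = -6*y**2 + 38*y - 64; no integer root y with |y| ≤ 4.
  x = 1: f_y(1, y) = -6*y**2 + 38*y - 69; no integer root y with |y| ≤ 4.
  x = 2: f_y(2, y) = -6*y**2 + 38*y - 76; no integer root y with |y| ≤ 4.
  x = 3: f_y(3, y) = -6*y**2 + 38*y - 85; no integer root y with |y| ≤ 4.
  x = 4: f_y(4, y) = -6*y**2 + 38*y - 96; no integer root y with |y| ≤ 4.
Only singular point on the grid: (-2, 3).
Classify: substitute x = -2 + u, y = 3 + v and expand: f = -u**2*v - u**2 - 2*v**3 + v**2.
No constant or linear terms (consistent with a singular point). Quadratic part: -u**2 + v**2. Cubic part: -u**2*v - 2*v**3.
The quadratic part v**2 - u**2 = (v − u)(v + u) splits into two distinct linear factors, so there are two distinct tangent lines y − 3 = ±(x − -2) — this is a node (ordinary double point).
Classification: node.


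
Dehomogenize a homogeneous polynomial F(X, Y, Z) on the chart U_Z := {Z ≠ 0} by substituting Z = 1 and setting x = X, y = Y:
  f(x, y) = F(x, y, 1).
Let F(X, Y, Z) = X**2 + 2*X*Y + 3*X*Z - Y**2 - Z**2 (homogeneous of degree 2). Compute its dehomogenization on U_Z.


f(x, y) = x**2 + 2*x*y + 3*x - y**2 - 1

On U_Z we set Z = 1. Each monomial c·X^i·Y^j·Z^k in F becomes c·x^i·y^j·1^k = c·x^i·y^j.
Substituting Z = 1: F(X, Y, 1) = x**2 + 2*x*y + 3*x - y**2 - 1.
Note: deg(f) ≤ deg(F) = 2; strict inequality happens when F is divisible by Z (lost terms).


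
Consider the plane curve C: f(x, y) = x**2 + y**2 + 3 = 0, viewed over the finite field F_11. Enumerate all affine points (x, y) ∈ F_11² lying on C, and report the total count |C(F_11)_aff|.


Affine F_11-points: {(2, 2), (2, 9), (4, 5), (4, 6), (5, 4), (5, 7), (6, 4), (6, 7), (7, 5), (7, 6), (9, 2), (9, 9)}; count = 12.

For each of the 121 pairs (x, y) ∈ F_11², evaluate f(x, y) mod 11. Record the zeros.
  x = 0: [0↦3, 1↦4, 2↦7, 3↦1, 4↦8, 5↦6, 6↦6, 7↦8, 8↦1, 9↦7, 10↦4]  zeros at y ∈ ∅
  x = 1: [0↦4, 1↦5, 2↦8, 3↦2, 4↦9, 5↦7, 6↦7, 7↦9, 8↦2, 9↦8, 10↦5]  zeros at y ∈ ∅
  x = 2: [0↦7, 1↦8, 2↦0, 3↦5, 4↦1, 5↦10, 6↦10, 7↦1, 8↦5, 9↦0, 10↦8]  zeros at y ∈ {2, 9}
  x = 3: [0↦1, 1↦2, 2↦5, 3↦10, 4↦6, 5↦4, 6↦4, 7↦6, 8↦10, 9↦5, 10↦2]  zeros at y ∈ ∅
  x = 4: [0↦8, 1↦9, 2↦1, 3↦6, 4↦2, 5↦0, 6↦0, 7↦2, 8↦6, 9↦1, 10↦9]  zeros at y ∈ {5, 6}
  x = 5: [0↦6, 1↦7, 2↦10, 3↦4, 4↦0, 5↦9, 6↦9, 7↦0, 8↦4, 9↦10, 10↦7]  zeros at y ∈ {4, 7}
  x = 6: [0↦6, 1↦7, 2↦10, 3↦4, 4↦0, 5↦9, 6↦9, 7↦0, 8↦4, 9↦10, 10↦7]  zeros at y ∈ {4, 7}
  x = 7: [0↦8, 1↦9, 2↦1, 3↦6, 4↦2, 5↦0, 6↦0, 7↦2, 8↦6, 9↦1, 10↦9]  zeros at y ∈ {5, 6}
  x = 8: [0↦1, 1↦2, 2↦5, 3↦10, 4↦6, 5↦4, 6↦4, 7↦6, 8↦10, 9↦5, 10↦2]  zeros at y ∈ ∅
  x = 9: [0↦7, 1↦8, 2↦0, 3↦5, 4↦1, 5↦10, 6↦10, 7↦1, 8↦5, 9↦0, 10↦8]  zeros at y ∈ {2, 9}
  x = 10: [0↦4, 1↦5, 2↦8, 3↦2, 4↦9, 5↦7, 6↦7, 7↦9, 8↦2, 9↦8, 10↦5]  zeros at y ∈ ∅
Collecting zeros: affine points = {(2, 2), (2, 9), (4, 5), (4, 6), (5, 4), (5, 7), (6, 4), (6, 7), (7, 5), (7, 6), (9, 2), (9, 9)}.
Total count |C(F_11)_aff| = 12.


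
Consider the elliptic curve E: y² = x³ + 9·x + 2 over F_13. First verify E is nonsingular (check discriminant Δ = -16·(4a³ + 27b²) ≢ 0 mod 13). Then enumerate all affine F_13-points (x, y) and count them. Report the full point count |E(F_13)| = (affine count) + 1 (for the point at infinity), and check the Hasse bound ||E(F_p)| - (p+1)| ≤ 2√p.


Affine points = {(1, 5), (1, 8), (3, 2), (3, 11), (5, 4), (5, 9), (6, 5), (6, 8), (8, 1), (8, 12), (10, 0)}; affine count = 11; |E(F_13)| = 12.

Discriminant check: Δ ∝ 4a³ + 27b² = 4·9³ + 27·2² = 4·729 + 27·4 ≡ 8 (mod 13). Nonzero ⇒ E is nonsingular.
For each x ∈ F_13, compute rhs = x³ + 9·x + 2 mod 13, then count y ∈ F_13 with y² ≡ rhs.
  x = 0: rhs = 2, matching y values: none (0 points).
  x = 1: rhs = 12, matching y values: 5, 8 (2 points).
  x = 2: rhs = 2, matching y values: none (0 points).
  x = 3: rhs = 4, matching y values: 2, 11 (2 points).
  x = 4: rhs = 11, matching y values: none (0 points).
  x = 5: rhs = 3, matching y values: 4, 9 (2 points).
  x = 6: rhs = 12, matching y values: 5, 8 (2 points).
  x = 7: rhs = 5, matching y values: none (0 points).
  x = 8: rhs = 1, matching y values: 1, 12 (2 points).
  x = 9: rhs = 6, matching y values: none (0 points).
  x = 10: rhs = 0, matching y values: 0 (1 points).
  x = 11: rhs = 2, matching y values: none (0 points).
  x = 12: rhs = 5, matching y values: none (0 points).
Total affine count: 11.
Full point count |E(F_13)| = 11 + 1 = 12.
Hasse bound: |12 − (13+1)| = |-2| = 2 ≤ 2√13 ≈ 7.2111 ✓.


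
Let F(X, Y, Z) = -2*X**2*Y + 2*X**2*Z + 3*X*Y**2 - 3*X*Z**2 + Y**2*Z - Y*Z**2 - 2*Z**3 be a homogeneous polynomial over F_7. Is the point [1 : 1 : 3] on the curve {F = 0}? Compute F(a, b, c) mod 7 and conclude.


F(1,1,3) ≡ 4 (mod 7); P is NOT on the curve.

Evaluate F(1, 1, 3) term-by-term (mod 7).
  -2*X**2*Y ↦ -2·1·1·1 = -2
  2*X**2*Z ↦ 2·1·1·3 = 6
  3*X*Y**2 ↦ 3·1·1·1 = 3
  -3*X*Z**2 ↦ -3·1·1·9 = -27
  Y**2*Z ↦ 1·1·1·3 = 3
  -Y*Z**2 ↦ -1·1·1·9 = -9
  -2*Z**3 ↦ -2·1·1·27 = -54
Sum: F(1, 1, 3) = (-2) + (6) + (3) + (-27) + (3) + (-9) + (-54) = -80.
Reducing mod 7: -80 ≡ 4 (mod 7).
Since F(a, b, c) ≡ 4 ≠ 0 (mod 7), P does NOT lie on the curve.


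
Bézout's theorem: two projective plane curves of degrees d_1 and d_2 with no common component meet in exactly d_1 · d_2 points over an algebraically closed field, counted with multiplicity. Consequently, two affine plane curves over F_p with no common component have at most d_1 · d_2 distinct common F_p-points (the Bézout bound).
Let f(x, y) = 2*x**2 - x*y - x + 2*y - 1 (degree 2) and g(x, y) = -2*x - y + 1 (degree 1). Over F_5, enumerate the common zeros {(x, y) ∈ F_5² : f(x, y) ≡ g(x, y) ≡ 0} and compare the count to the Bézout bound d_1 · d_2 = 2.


Common zeros: {(2, 2)}; count = 1; Bézout bound = 2.

deg(f) = 2, deg(g) = 1, so Bézout bound = 2.
Scan x ∈ F_5. For each x, list the y ∈ F_5 with f(x, y) ≡ 0 and those with g(x, y) ≡ 0 (mod 5); the common zeros in that column are the intersection.
  x = 0: f ≡ 0 at y ∈ {3}; g ≡ 0 at y ∈ {1}; common: ∅.
  x = 1: f ≡ 0 at y ∈ {0}; g ≡ 0 at y ∈ {4}; common: ∅.
  x = 2: f ≡ 0 at y ∈ {0, 1, 2, 3, 4}; g ≡ 0 at y ∈ {2}; common: {2}.
  x = 3: f ≡ 0 at y ∈ {4}; g ≡ 0 at y ∈ {0}; common: ∅.
  x = 4: f ≡ 0 at y ∈ {1}; g ≡ 0 at y ∈ {3}; common: ∅.
Collecting: common zeros = {(2, 2)}, so the count is 1.
Comparison with the Bézout bound: 1 ≤ 2 = deg(f)·deg(g), as expected for curves with no common component (the affine F_5-count falls short of the bound because intersections may lie at infinity, over extension fields, or carry multiplicity).


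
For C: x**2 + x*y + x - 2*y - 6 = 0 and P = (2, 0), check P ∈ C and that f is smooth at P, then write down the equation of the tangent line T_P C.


Tangent line at P: 5*x - 10 = 0.

Step 1: f(2, 0) = 0, so P lies on C.
Step 2: partial derivatives
  f_x(x, y) = 2*x + y + 1, f_y(x, y) = x - 2.
  f_x(P) = 5, f_y(P) = 0 (gradient nonzero, so P is smooth).
Step 3: tangent line at P: 5·(x − 2) + 0·(y − 0) = 0.
Expanding: 5*x - 10 = 0.


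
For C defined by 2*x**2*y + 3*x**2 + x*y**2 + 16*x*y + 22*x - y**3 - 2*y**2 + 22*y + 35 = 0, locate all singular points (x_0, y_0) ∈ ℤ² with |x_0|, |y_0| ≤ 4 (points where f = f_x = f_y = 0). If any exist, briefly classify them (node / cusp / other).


Singular points: {(-3, -2)}; classification: node.

Compute partial derivatives:
  f_x = 4*x*y + 6*x + y**2 + 16*y + 22.
  f_y = 2*x**2 + 2*x*y + 16*x - 3*y**2 - 4*y + 22.
Scan x_0 ∈ {−4, ..., 4}. For each x_0, f_y(x_0, y) is a polynomial in y; find its integer roots y ∈ {−4, ..., 4}, then test f_x and f at those candidates.
  x = -4: f_y(-4, y) = -3*y**2 - 12*y - 10; no integer root y with |y| ≤ 4.
  x = -3: f_y(-3, y) = -3*y**2 - 10*y - 8; vanishes at y ∈ {-2}. (-3, -2): f_x = 0, f = 0 — SINGULAR.
  x = -2: f_y(-2, y) = -3*y**2 - 8*y - 2; no integer root y with |y| ≤ 4.
  x = -1: f_y(-1, y) = -3*y**2 - 6*y + 8; no integer root y with |y| ≤ 4.
  x = 0: f_y(0, y) = -3*y**2 - 4*y + 22; no integer root y with |y| ≤ 4.
  x = 1: f_y(1, y) = -3*y**2 - 2*y + 40; vanishes at y ∈ {-4}. (1, -4): f_x = -36 ≠ 0.
  x = 2: f_y(2, y) = 62 - 3*y**2; no integer root y with |y| ≤ 4.
  x = 3: f_y(3, y) = -3*y**2 + 2*y + 88; no integer root y with |y| ≤ 4.
  x = 4: f_y(4, y) = -3*y**2 + 4*y + 118; no integer root y with |y| ≤ 4.
Only singular point on the grid: (-3, -2).
Classify: substitute x = -3 + u, y = -2 + v and expand: f = 2*u**2*v - u**2 + u*v**2 - v**3 + v**2.
No constant or linear terms (consistent with a singular point). Quadratic part: -u**2 + v**2. Cubic part: 2*u**2*v + u*v**2 - v**3.
The quadratic part v**2 - u**2 = (v − u)(v + u) splits into two distinct linear factors, so there are two distinct tangent lines y − -2 = ±(x − -3) — this is a node (ordinary double point).
Classification: node.


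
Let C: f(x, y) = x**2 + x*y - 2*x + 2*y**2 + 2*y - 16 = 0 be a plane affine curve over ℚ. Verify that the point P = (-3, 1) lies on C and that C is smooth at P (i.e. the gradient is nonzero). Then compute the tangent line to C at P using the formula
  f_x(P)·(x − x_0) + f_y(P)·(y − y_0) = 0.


Tangent line at P: -7*x + 3*y - 24 = 0.

Step 1: f(-3, 1) = 0, so P lies on C.
Step 2: partial derivatives
  f_x(x, y) = 2*x + y - 2, f_y(x, y) = x + 4*y + 2.
  f_x(P) = -7, f_y(P) = 3 (gradient nonzero, so P is smooth).
Step 3: tangent line at P: -7·(x − -3) + 3·(y − 1) = 0.
Expanding: -7*x + 3*y - 24 = 0.


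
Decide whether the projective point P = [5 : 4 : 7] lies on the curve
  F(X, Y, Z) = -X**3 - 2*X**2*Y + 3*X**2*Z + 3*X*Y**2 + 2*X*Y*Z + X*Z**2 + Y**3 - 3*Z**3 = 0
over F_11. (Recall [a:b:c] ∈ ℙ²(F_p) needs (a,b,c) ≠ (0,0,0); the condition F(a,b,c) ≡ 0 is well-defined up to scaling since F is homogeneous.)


F(5,4,7) ≡ 0 (mod 11); P is on the curve.

Evaluate F(5, 4, 7) term-by-term (mod 11).
  -X**3 ↦ -1·125·1·1 = -125
  -2*X**2*Y ↦ -2·25·4·1 = -200
  3*X**2*Z ↦ 3·25·1·7 = 525
  3*X*Y**2 ↦ 3·5·16·1 = 240
  2*X*Y*Z ↦ 2·5·4·7 = 280
  X*Z**2 ↦ 1·5·1·49 = 245
  Y**3 ↦ 1·1·64·1 = 64
  -3*Z**3 ↦ -3·1·1·343 = -1029
Sum: F(5, 4, 7) = (-125) + (-200) + (525) + (240) + (280) + (245) + (64) + (-1029) = 0.
Reducing mod 11: 0 ≡ 0 (mod 11).
Since F(a, b, c) ≡ 0 (mod 11), P lies on the curve.


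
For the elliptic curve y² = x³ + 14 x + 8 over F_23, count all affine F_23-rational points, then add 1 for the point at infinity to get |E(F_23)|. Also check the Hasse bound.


Affine points = {(0, 10), (0, 13), (1, 0), (3, 10), (3, 13), (4, 6), (4, 17), (6, 3), (6, 20), (7, 9), (7, 14), (9, 9), (9, 14), (12, 8), (12, 15), (13, 8), (13, 15), (14, 2), (14, 21), (16, 2), (16, 21), (19, 7), (19, 16), (20, 10), (20, 13), (21, 8), (21, 15), (22, 4), (22, 19)}; affine count = 29; |E(F_23)| = 30.

Discriminant check: Δ ∝ 4a³ + 27b² = 4·14³ + 27·8² = 4·2744 + 27·64 ≡ 8 (mod 23). Nonzero ⇒ E is nonsingular.
For each x ∈ F_23, compute rhs = x³ + 14·x + 8 mod 23, then count y ∈ F_23 with y² ≡ rhs.
  x = 0: rhs = 8, matching y values: 10, 13 (2 points).
  x = 1: rhs = 0, matching y values: 0 (1 points).
  x = 2: rhs = 21, matching y values: none (0 points).
  x = 3: rhs = 8, matching y values: 10, 13 (2 points).
  x = 4: rhs = 13, matching y values: 6, 17 (2 points).
  x = 5: rhs = 19, matching y values: none (0 points).
  x = 6: rhs = 9, matching y values: 3, 20 (2 points).
  x = 7: rhs = 12, matching y values: 9, 14 (2 points).
  x = 8: rhs = 11, matching y values: none (0 points).
  x = 9: rhs = 12, matching y values: 9, 14 (2 points).
  x = 10: rhs = 21, matching y values: none (0 points).
  x = 11: rhs = 21, matching y values: none (0 points).
  x = 12: rhs = 18, matching y values: 8, 15 (2 points).
  x = 13: rhs = 18, matching y values: 8, 15 (2 points).
  x = 14: rhs = 4, matching y values: 2, 21 (2 points).
  x = 15: rhs = 5, matching y values: none (0 points).
  x = 16: rhs = 4, matching y values: 2, 21 (2 points).
  x = 17: rhs = 7, matching y values: none (0 points).
  x = 18: rhs = 20, matching y values: none (0 points).
  x = 19: rhs = 3, matching y values: 7, 16 (2 points).
  x = 20: rhs = 8, matching y values: 10, 13 (2 points).
  x = 21: rhs = 18, matching y values: 8, 15 (2 points).
  x = 22: rhs = 16, matching y values: 4, 19 (2 points).
Total affine count: 29.
Full point count |E(F_23)| = 29 + 1 = 30.
Hasse bound: |30 − (23+1)| = |6| = 6 ≤ 2√23 ≈ 9.5917 ✓.
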